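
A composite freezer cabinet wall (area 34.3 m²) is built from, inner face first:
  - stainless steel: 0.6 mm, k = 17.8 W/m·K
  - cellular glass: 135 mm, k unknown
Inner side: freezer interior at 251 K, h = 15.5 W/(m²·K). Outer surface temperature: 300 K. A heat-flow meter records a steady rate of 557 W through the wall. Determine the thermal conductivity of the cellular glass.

Series thermal resistances:
R_inner film = 1/(h_i·A) = 1/(15.5×34.3) = 0.001881 K/W
R_stainless steel = L/(kA) = 0.0006/(17.8×34.3) = 9.827×10^-7 K/W
Sum of known resistances R_other = 0.001882 K/W
Total R = ΔT/Q = 49/557 = 0.08797 K/W
R_cellular glass = R_total − R_other = 0.08609 K/W
k = L/(R·A) = 0.135/(0.08609×34.3)

k ≈ 0.0457 W/(m·K)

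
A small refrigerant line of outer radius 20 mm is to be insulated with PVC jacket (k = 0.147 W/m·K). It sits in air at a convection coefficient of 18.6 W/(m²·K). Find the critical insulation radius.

For a cylinder r_cr = k/h = 0.147/18.6
r_cr = 7.9 mm; since the bare radius (20 mm) is above r_cr, any added insulation will reduce heat loss.

r_cr ≈ 7.9 mm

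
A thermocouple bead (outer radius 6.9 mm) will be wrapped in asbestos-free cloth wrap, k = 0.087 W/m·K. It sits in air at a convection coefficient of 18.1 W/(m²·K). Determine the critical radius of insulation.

r_cr ≈ 9.61 mm

For a sphere r_cr = 2k/h = 2×0.087/18.1
r_cr = 9.61 mm; since the bare radius (6.9 mm) is below r_cr, adding a thin layer of insulation will *increase* heat loss.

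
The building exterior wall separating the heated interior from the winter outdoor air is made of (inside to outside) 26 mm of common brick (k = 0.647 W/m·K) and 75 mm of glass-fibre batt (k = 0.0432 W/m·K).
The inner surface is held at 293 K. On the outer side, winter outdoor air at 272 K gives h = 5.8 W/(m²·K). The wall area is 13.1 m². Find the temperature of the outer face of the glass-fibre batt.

T ≈ 274 K

Using the resistance-network approach (series):
R_common brick = L/(kA) = 0.026/(0.647×13.1) = 0.003068 K/W
R_glass-fibre batt = L/(kA) = 0.075/(0.0432×13.1) = 0.1325 K/W
R_outer film = 1/(h_o·A) = 1/(5.8×13.1) = 0.01316 K/W
R_total = 0.1488 K/W;  Q = ΔT/R_total = 21/0.1488 = 141.2 W
T_interface = T_inner − Q·ΣR(inner→interface) = 293 − 141×0.1356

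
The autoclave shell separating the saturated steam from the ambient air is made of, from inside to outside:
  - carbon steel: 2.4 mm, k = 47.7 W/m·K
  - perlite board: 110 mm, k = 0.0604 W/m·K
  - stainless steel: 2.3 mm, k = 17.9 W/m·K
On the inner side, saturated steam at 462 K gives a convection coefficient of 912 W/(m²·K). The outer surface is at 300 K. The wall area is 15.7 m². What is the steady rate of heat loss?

Model the wall as resistances in series:
R_inner film = 1/(h_i·A) = 1/(912×15.7) = 6.984×10^-5 K/W
R_carbon steel = L/(kA) = 0.0024/(47.7×15.7) = 3.205×10^-6 K/W
R_perlite board = L/(kA) = 0.11/(0.0604×15.7) = 0.116 K/W
R_stainless steel = L/(kA) = 0.0023/(17.9×15.7) = 8.184×10^-6 K/W
R_total = 0.1161 K/W
Q = ΔT / R_total = 162 / 0.1161

Q ≈ 1400 W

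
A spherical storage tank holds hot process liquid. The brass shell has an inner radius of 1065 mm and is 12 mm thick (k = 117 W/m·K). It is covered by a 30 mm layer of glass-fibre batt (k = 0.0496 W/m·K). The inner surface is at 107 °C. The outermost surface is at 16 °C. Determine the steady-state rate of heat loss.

Radial (spherical) resistances in series:
R_brass shell = (1/1.065 − 1/1.077)/(4π×117) = 7.116×10^-6 K/W
R_glass-fibre batt = (1/1.077 − 1/1.107)/(4π×0.0496) = 0.04037 K/W
R_total = 0.04038 K/W
Q = ΔT/R_total = 91/0.04038

Q ≈ 2250 W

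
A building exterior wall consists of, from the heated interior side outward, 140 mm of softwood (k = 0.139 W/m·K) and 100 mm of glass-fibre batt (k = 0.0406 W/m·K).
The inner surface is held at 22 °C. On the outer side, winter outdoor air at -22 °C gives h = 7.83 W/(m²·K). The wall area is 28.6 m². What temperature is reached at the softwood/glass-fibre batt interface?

Model the wall as resistances in series:
R_softwood = L/(kA) = 0.14/(0.139×28.6) = 0.03522 K/W
R_glass-fibre batt = L/(kA) = 0.1/(0.0406×28.6) = 0.08612 K/W
R_outer film = 1/(h_o·A) = 1/(7.83×28.6) = 0.004466 K/W
R_total = 0.1258 K/W;  Q = ΔT/R_total = 44/0.1258 = 349.8 W
T_interface = T_inner − Q·ΣR(inner→interface) = 22 − 350×0.03522

T ≈ 9.68 °C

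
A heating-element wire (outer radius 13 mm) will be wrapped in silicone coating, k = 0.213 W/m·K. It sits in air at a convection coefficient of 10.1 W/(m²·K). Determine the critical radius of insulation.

r_cr ≈ 21.1 mm

For a cylinder r_cr = k/h = 0.213/10.1
r_cr = 21.1 mm; since the bare radius (13 mm) is below r_cr, adding a thin layer of insulation will *increase* heat loss.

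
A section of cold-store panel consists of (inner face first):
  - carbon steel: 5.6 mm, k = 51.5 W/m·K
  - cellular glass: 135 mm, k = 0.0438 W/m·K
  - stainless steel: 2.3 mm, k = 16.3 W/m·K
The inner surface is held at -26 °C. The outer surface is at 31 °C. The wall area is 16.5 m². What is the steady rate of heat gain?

Model the wall as resistances in series:
R_carbon steel = L/(kA) = 0.0056/(51.5×16.5) = 6.59×10^-6 K/W
R_cellular glass = L/(kA) = 0.135/(0.0438×16.5) = 0.1868 K/W
R_stainless steel = L/(kA) = 0.0023/(16.3×16.5) = 8.552×10^-6 K/W
R_total = 0.1868 K/W
Q = ΔT / R_total = 57 / 0.1868

Q ≈ 305 W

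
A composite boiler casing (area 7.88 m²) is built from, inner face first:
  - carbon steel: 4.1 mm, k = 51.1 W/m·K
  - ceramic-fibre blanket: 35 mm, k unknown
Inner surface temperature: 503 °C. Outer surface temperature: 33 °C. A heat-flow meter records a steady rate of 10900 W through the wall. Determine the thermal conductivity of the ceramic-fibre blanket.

Model the wall as resistances in series:
R_carbon steel = L/(kA) = 0.0041/(51.1×7.88) = 1.018×10^-5 K/W
Sum of known resistances R_other = 1.018×10^-5 K/W
Total R = ΔT/Q = 470/10900 = 0.04312 K/W
R_ceramic-fibre blanket = R_total − R_other = 0.04311 K/W
k = L/(R·A) = 0.035/(0.04311×7.88)

k ≈ 0.103 W/(m·K)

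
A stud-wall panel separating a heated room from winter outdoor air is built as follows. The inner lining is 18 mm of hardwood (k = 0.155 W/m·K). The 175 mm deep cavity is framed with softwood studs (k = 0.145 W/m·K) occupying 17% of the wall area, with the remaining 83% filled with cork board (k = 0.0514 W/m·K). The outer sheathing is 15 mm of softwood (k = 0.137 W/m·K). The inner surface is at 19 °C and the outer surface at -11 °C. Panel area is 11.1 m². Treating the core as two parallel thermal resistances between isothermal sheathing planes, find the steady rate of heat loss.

Sheathing layers in series; stud and cavity paths in parallel between them.
R_inner = 0.018/(0.155×11.1) = 0.01046 K/W
R_stud  = 0.175/(0.145×0.17×11.1) = 0.6396 K/W
R_cav   = 0.175/(0.0514×0.83×11.1) = 0.3696 K/W
1/R_core = 1/R_stud + 1/R_cav → R_core = 0.2342 K/W
R_outer = 0.015/(0.137×11.1) = 0.009864 K/W
R_total = 0.2545 K/W
Q = ΔT/R_total = 30/0.2545

Q ≈ 118 W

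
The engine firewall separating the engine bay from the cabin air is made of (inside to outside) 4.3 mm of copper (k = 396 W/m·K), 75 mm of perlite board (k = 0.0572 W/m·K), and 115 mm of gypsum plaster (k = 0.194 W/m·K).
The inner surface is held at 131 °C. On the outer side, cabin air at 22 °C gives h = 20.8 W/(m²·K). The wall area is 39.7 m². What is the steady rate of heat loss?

Treating each layer as a thermal resistance in series:
R_copper = L/(kA) = 0.0043/(396×39.7) = 2.735×10^-7 K/W
R_perlite board = L/(kA) = 0.075/(0.0572×39.7) = 0.03303 K/W
R_gypsum plaster = L/(kA) = 0.115/(0.194×39.7) = 0.01493 K/W
R_outer film = 1/(h_o·A) = 1/(20.8×39.7) = 0.001211 K/W
R_total = 0.04917 K/W
Q = ΔT / R_total = 109 / 0.04917

Q ≈ 2220 W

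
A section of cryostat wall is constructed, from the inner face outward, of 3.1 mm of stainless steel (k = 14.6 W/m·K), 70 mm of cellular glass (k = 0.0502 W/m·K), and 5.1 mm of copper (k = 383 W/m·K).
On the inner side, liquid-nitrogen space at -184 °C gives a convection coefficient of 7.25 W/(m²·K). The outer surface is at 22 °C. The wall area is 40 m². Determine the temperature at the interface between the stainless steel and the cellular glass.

T ≈ -165 °C

Using the resistance-network approach (series):
R_inner film = 1/(h_i·A) = 1/(7.25×40) = 0.003448 K/W
R_stainless steel = L/(kA) = 0.0031/(14.6×40) = 5.308×10^-6 K/W
R_cellular glass = L/(kA) = 0.07/(0.0502×40) = 0.03486 K/W
R_copper = L/(kA) = 0.0051/(383×40) = 3.329×10^-7 K/W
R_total = 0.03831 K/W;  Q = ΔT/R_total = 206/0.03831 = 5377 W
T_interface = T_inner + Q·ΣR(inner→interface) = -184 + 5380×0.003454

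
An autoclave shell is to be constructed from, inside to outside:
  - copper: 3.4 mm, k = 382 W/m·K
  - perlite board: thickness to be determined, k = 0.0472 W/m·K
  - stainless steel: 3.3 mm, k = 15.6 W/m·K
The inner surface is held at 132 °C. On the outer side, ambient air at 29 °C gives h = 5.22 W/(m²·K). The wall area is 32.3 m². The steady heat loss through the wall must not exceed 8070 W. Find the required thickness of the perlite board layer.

Thermal resistances in series:
R_copper = L/(kA) = 0.0034/(382×32.3) = 2.756×10^-7 K/W
R_stainless steel = L/(kA) = 0.0033/(15.6×32.3) = 6.549×10^-6 K/W
R_outer film = 1/(h_o·A) = 1/(5.22×32.3) = 0.005931 K/W
Sum of the known resistances R_other = 0.005938 K/W
Required total resistance R_tot = ΔT/Q_allow = 103/8070 = 0.01276 K/W
R_perlite board = R_tot − R_other = 0.006826 K/W
L = R·k·A = 0.006826×0.0472×32.3

L ≈ 10.4 mm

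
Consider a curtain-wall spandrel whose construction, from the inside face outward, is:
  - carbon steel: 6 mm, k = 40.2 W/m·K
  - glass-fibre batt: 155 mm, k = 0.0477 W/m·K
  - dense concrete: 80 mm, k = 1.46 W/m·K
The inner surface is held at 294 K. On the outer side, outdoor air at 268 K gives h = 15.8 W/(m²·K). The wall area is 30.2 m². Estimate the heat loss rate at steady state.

Thermal resistances in series:
R_carbon steel = L/(kA) = 0.006/(40.2×30.2) = 4.942×10^-6 K/W
R_glass-fibre batt = L/(kA) = 0.155/(0.0477×30.2) = 0.1076 K/W
R_dense concrete = L/(kA) = 0.08/(1.46×30.2) = 0.001814 K/W
R_outer film = 1/(h_o·A) = 1/(15.8×30.2) = 0.002096 K/W
R_total = 0.1115 K/W
Q = ΔT / R_total = 26 / 0.1115

Q ≈ 233 W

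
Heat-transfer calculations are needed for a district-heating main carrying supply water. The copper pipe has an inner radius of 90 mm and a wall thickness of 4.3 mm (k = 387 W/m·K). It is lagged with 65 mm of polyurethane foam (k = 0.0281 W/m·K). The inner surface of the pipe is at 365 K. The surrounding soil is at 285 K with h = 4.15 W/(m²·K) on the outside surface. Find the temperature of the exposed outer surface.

T ≈ 291 K

Radial resistances (cylindrical: R_cond = ln(r_o/r_i)/(2πkL), R_conv = 1/(h·2πrL)):
R_copper pipe wall = ln(94.3/90)/(2π×387×1) = 1.919×10^-5 K/W
R_polyurethane foam = ln(159.3/94.3)/(2π×0.0281×1) = 2.97 K/W
R_outer film = 1/(h_o·2πr_oL) = 1/(4.15×2π×0.1593×1) = 0.2407 K/W
R_total = 3.21 K/W
Q = ΔT/R_total = 80/3.21
Q = 24.9 W/m
T_interface = T_inner − Q·ΣR(inner→interface) = 365 − 24.9×2.97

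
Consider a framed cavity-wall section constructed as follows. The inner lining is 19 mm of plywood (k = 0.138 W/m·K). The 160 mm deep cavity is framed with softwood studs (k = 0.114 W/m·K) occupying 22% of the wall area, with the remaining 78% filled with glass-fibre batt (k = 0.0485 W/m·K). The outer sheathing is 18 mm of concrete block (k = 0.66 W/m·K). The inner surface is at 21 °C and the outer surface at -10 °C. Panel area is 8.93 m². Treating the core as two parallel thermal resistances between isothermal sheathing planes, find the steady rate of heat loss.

Q ≈ 102 W

Sheathing layers in series; stud and cavity paths in parallel between them.
R_inner = 0.019/(0.138×8.93) = 0.01542 K/W
R_stud  = 0.16/(0.114×0.22×8.93) = 0.7144 K/W
R_cav   = 0.16/(0.0485×0.78×8.93) = 0.4736 K/W
1/R_core = 1/R_stud + 1/R_cav → R_core = 0.2848 K/W
R_outer = 0.018/(0.66×8.93) = 0.003054 K/W
R_total = 0.3033 K/W
Q = ΔT/R_total = 31/0.3033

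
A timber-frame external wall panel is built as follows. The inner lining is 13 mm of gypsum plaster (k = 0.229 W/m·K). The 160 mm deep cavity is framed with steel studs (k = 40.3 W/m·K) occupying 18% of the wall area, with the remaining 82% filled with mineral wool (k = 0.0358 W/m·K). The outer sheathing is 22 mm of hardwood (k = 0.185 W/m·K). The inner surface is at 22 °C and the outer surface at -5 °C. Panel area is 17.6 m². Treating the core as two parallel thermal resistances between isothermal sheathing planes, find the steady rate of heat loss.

Q ≈ 2400 W

Sheathing layers in series; stud and cavity paths in parallel between them.
R_inner = 0.013/(0.229×17.6) = 0.003225 K/W
R_stud  = 0.16/(40.3×0.18×17.6) = 0.001253 K/W
R_cav   = 0.16/(0.0358×0.82×17.6) = 0.3097 K/W
1/R_core = 1/R_stud + 1/R_cav → R_core = 0.001248 K/W
R_outer = 0.022/(0.185×17.6) = 0.006757 K/W
R_total = 0.01123 K/W
Q = ΔT/R_total = 27/0.01123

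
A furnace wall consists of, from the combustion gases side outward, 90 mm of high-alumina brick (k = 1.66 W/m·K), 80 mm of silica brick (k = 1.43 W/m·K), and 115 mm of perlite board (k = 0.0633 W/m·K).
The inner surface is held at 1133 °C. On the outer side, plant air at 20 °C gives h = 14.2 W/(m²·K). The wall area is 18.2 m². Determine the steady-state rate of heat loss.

Using the resistance-network approach (series):
R_high-alumina brick = L/(kA) = 0.09/(1.66×18.2) = 0.002979 K/W
R_silica brick = L/(kA) = 0.08/(1.43×18.2) = 0.003074 K/W
R_perlite board = L/(kA) = 0.115/(0.0633×18.2) = 0.09982 K/W
R_outer film = 1/(h_o·A) = 1/(14.2×18.2) = 0.003869 K/W
R_total = 0.1097 K/W
Q = ΔT / R_total = 1113 / 0.1097

Q ≈ 10100 W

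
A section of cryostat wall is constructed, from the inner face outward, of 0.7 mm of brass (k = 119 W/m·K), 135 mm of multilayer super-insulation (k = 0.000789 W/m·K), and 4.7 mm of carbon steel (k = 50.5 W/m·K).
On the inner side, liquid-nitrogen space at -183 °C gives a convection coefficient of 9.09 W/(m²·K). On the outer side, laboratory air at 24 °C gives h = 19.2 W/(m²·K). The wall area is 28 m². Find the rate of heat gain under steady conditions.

Q ≈ 33.8 W

Series thermal resistances:
R_inner film = 1/(h_i·A) = 1/(9.09×28) = 0.003929 K/W
R_brass = L/(kA) = 0.0007/(119×28) = 2.101×10^-7 K/W
R_multilayer super-insulation = L/(kA) = 0.135/(0.000789×28) = 6.111 K/W
R_carbon steel = L/(kA) = 0.0047/(50.5×28) = 3.324×10^-6 K/W
R_outer film = 1/(h_o·A) = 1/(19.2×28) = 0.00186 K/W
R_total = 6.117 K/W
Q = ΔT / R_total = 207 / 6.117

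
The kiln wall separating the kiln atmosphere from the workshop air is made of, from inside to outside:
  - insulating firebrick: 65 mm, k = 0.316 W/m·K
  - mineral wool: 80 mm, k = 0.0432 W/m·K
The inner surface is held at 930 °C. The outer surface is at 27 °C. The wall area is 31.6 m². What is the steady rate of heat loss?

Q ≈ 13900 W

Model the wall as resistances in series:
R_insulating firebrick = L/(kA) = 0.065/(0.316×31.6) = 0.006509 K/W
R_mineral wool = L/(kA) = 0.08/(0.0432×31.6) = 0.0586 K/W
R_total = 0.06511 K/W
Q = ΔT / R_total = 903 / 0.06511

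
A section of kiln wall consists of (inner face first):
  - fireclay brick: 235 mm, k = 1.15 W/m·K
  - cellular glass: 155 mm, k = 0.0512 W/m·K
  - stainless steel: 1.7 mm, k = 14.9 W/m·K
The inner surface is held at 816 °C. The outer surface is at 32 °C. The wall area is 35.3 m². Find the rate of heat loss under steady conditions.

Series thermal resistances:
R_fireclay brick = L/(kA) = 0.235/(1.15×35.3) = 0.005789 K/W
R_cellular glass = L/(kA) = 0.155/(0.0512×35.3) = 0.08576 K/W
R_stainless steel = L/(kA) = 0.0017/(14.9×35.3) = 3.232×10^-6 K/W
R_total = 0.09155 K/W
Q = ΔT / R_total = 784 / 0.09155

Q ≈ 8560 W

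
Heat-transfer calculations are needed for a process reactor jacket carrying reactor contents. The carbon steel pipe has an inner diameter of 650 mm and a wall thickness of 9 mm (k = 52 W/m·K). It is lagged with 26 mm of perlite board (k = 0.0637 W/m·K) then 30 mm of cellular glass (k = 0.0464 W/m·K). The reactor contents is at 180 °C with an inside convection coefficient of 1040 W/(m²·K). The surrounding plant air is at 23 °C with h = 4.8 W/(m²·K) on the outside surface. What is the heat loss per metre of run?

q′ ≈ 287 W/m

Radial resistances (cylindrical: R_cond = ln(r_o/r_i)/(2πkL), R_conv = 1/(h·2πrL)):
R_inner film = 1/(h_i·2πr₁L) = 1/(1040×2π×0.325×1) = 4.709×10^-4 K/W
R_carbon steel pipe wall = ln(334/325)/(2π×52×1) = 8.36×10^-5 K/W
R_perlite board = ln(360/334)/(2π×0.0637×1) = 0.1873 K/W
R_cellular glass = ln(390/360)/(2π×0.0464×1) = 0.2746 K/W
R_outer film = 1/(h_o·2πr_oL) = 1/(4.8×2π×0.39×1) = 0.08502 K/W
R_total = 0.5474 K/W
Q = ΔT/R_total = 157/0.5474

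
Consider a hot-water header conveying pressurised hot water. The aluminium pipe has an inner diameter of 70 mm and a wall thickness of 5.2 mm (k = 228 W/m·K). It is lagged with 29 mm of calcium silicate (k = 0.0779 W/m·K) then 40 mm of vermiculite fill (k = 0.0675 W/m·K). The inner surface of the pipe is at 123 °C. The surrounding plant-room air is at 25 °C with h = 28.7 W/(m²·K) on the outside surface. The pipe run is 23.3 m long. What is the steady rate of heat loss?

Q ≈ 1020 W

Treating each annulus and film as a series resistance:
R_aluminium pipe wall = ln(40.2/35)/(2π×228×23.3) = 4.15×10^-6 K/W
R_calcium silicate = ln(69.2/40.2)/(2π×0.0779×23.3) = 0.04762 K/W
R_vermiculite fill = ln(109.2/69.2)/(2π×0.0675×23.3) = 0.04616 K/W
R_outer film = 1/(h_o·2πr_oL) = 1/(28.7×2π×0.1092×23.3) = 0.00218 K/W
R_total = 0.09597 K/W
Q = ΔT/R_total = 98/0.09597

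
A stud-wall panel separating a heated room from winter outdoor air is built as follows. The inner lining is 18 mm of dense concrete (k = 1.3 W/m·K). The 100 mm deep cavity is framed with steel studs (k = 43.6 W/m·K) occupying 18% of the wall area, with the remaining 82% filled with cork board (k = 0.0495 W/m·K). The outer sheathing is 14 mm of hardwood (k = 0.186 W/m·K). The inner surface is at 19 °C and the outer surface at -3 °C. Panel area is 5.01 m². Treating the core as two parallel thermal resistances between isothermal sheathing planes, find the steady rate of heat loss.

Sheathing layers in series; stud and cavity paths in parallel between them.
R_inner = 0.018/(1.3×5.01) = 0.002764 K/W
R_stud  = 0.1/(43.6×0.18×5.01) = 0.002543 K/W
R_cav   = 0.1/(0.0495×0.82×5.01) = 0.4917 K/W
1/R_core = 1/R_stud + 1/R_cav → R_core = 0.00253 K/W
R_outer = 0.014/(0.186×5.01) = 0.01502 K/W
R_total = 0.02032 K/W
Q = ΔT/R_total = 22/0.02032

Q ≈ 1080 W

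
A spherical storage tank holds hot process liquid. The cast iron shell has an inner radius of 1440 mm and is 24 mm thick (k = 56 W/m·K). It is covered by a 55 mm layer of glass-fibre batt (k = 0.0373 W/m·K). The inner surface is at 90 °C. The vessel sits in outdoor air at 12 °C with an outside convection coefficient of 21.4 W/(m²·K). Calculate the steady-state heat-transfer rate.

Each spherical layer contributes R = (1/r_i − 1/r_o)/(4πk):
R_cast iron shell = (1/1.44 − 1/1.464)/(4π×56) = 1.618×10^-5 K/W
R_glass-fibre batt = (1/1.464 − 1/1.519)/(4π×0.0373) = 0.05276 K/W
R_outer film = 1/(h·4πr_o²) = 1/(21.4×4π×1.519²) = 0.001612 K/W
R_total = 0.05439 K/W
Q = ΔT/R_total = 78/0.05439

Q ≈ 1430 W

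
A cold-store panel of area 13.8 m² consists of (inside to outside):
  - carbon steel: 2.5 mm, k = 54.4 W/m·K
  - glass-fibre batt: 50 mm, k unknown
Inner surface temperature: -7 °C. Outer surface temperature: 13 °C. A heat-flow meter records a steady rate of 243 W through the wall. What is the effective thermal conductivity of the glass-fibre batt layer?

Thermal resistances in series:
R_carbon steel = L/(kA) = 0.0025/(54.4×13.8) = 3.33×10^-6 K/W
Sum of known resistances R_other = 3.33×10^-6 K/W
Total R = ΔT/Q = 20/243 = 0.0823 K/W
R_glass-fibre batt = R_total − R_other = 0.0823 K/W
k = L/(R·A) = 0.05/(0.0823×13.8)

k ≈ 0.044 W/(m·K)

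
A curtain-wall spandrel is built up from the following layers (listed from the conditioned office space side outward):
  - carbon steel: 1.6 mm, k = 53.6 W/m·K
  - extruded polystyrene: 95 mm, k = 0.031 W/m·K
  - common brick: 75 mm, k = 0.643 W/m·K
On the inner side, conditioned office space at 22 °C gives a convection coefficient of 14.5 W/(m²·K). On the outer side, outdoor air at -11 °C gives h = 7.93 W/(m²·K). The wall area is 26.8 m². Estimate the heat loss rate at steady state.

Using the resistance-network approach (series):
R_inner film = 1/(h_i·A) = 1/(14.5×26.8) = 0.002573 K/W
R_carbon steel = L/(kA) = 0.0016/(53.6×26.8) = 1.114×10^-6 K/W
R_extruded polystyrene = L/(kA) = 0.095/(0.031×26.8) = 0.1143 K/W
R_common brick = L/(kA) = 0.075/(0.643×26.8) = 0.004352 K/W
R_outer film = 1/(h_o·A) = 1/(7.93×26.8) = 0.004705 K/W
R_total = 0.126 K/W
Q = ΔT / R_total = 33 / 0.126

Q ≈ 262 W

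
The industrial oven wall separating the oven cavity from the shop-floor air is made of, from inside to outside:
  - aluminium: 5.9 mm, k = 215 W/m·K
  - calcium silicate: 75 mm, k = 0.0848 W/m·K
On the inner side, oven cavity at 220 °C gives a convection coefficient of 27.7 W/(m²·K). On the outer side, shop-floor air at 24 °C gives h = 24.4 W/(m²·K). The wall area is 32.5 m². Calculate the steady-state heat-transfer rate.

Using the resistance-network approach (series):
R_inner film = 1/(h_i·A) = 1/(27.7×32.5) = 0.001111 K/W
R_aluminium = L/(kA) = 0.0059/(215×32.5) = 8.444×10^-7 K/W
R_calcium silicate = L/(kA) = 0.075/(0.0848×32.5) = 0.02721 K/W
R_outer film = 1/(h_o·A) = 1/(24.4×32.5) = 0.001261 K/W
R_total = 0.02959 K/W
Q = ΔT / R_total = 196 / 0.02959

Q ≈ 6620 W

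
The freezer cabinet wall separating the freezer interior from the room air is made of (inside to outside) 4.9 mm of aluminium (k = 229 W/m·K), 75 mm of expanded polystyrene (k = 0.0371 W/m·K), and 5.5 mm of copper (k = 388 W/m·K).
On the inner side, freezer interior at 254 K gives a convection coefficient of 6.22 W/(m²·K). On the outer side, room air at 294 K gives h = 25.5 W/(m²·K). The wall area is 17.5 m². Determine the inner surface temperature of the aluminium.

Series thermal resistances:
R_inner film = 1/(h_i·A) = 1/(6.22×17.5) = 0.009187 K/W
R_aluminium = L/(kA) = 0.0049/(229×17.5) = 1.223×10^-6 K/W
R_expanded polystyrene = L/(kA) = 0.075/(0.0371×17.5) = 0.1155 K/W
R_copper = L/(kA) = 0.0055/(388×17.5) = 8.1×10^-7 K/W
R_outer film = 1/(h_o·A) = 1/(25.5×17.5) = 0.002241 K/W
R_total = 0.1269 K/W;  Q = ΔT/R_total = 40/0.1269 = 315.1 W
T_interface = T_inner + Q·ΣR(inner→interface) = 254 + 315×0.009187

T ≈ 257 K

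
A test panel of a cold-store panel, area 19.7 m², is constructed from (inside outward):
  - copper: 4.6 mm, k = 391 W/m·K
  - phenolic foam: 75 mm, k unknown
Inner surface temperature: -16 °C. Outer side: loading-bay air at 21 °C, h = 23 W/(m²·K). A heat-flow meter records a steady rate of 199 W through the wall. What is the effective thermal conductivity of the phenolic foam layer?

Using the resistance-network approach (series):
R_copper = L/(kA) = 0.0046/(391×19.7) = 5.972×10^-7 K/W
R_outer film = 1/(h_o·A) = 1/(23×19.7) = 0.002207 K/W
Sum of known resistances R_other = 0.002208 K/W
Total R = ΔT/Q = 37/199 = 0.1859 K/W
R_phenolic foam = R_total − R_other = 0.1837 K/W
k = L/(R·A) = 0.075/(0.1837×19.7)

k ≈ 0.0207 W/(m·K)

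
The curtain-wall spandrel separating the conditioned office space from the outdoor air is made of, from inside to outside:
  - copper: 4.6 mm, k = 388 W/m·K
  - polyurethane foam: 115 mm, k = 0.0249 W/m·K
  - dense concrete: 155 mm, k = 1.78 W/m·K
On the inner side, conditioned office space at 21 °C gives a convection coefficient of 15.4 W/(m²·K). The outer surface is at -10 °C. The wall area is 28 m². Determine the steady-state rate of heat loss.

Series thermal resistances:
R_inner film = 1/(h_i·A) = 1/(15.4×28) = 0.002319 K/W
R_copper = L/(kA) = 0.0046/(388×28) = 4.234×10^-7 K/W
R_polyurethane foam = L/(kA) = 0.115/(0.0249×28) = 0.1649 K/W
R_dense concrete = L/(kA) = 0.155/(1.78×28) = 0.00311 K/W
R_total = 0.1704 K/W
Q = ΔT / R_total = 31 / 0.1704

Q ≈ 182 W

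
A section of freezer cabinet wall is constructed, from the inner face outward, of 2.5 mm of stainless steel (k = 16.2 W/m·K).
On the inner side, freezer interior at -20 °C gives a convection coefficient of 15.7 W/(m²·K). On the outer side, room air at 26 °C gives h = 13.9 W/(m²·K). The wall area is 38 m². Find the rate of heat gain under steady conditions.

Q ≈ 12900 W

Thermal resistances in series:
R_inner film = 1/(h_i·A) = 1/(15.7×38) = 0.001676 K/W
R_stainless steel = L/(kA) = 0.0025/(16.2×38) = 4.061×10^-6 K/W
R_outer film = 1/(h_o·A) = 1/(13.9×38) = 0.001893 K/W
R_total = 0.003573 K/W
Q = ΔT / R_total = 46 / 0.003573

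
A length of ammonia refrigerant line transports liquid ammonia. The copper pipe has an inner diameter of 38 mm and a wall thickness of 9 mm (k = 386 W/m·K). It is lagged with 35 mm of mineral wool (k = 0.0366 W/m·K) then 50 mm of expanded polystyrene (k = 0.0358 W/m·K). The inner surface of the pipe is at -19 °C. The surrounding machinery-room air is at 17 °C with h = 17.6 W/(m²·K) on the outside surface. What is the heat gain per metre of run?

q′ ≈ 5.8 W/m

Treating each annulus and film as a series resistance:
R_copper pipe wall = ln(28/19)/(2π×386×1) = 1.599×10^-4 K/W
R_mineral wool = ln(63/28)/(2π×0.0366×1) = 3.526 K/W
R_expanded polystyrene = ln(113/63)/(2π×0.0358×1) = 2.597 K/W
R_outer film = 1/(h_o·2πr_oL) = 1/(17.6×2π×0.113×1) = 0.08003 K/W
R_total = 6.204 K/W
Q = ΔT/R_total = 36/6.204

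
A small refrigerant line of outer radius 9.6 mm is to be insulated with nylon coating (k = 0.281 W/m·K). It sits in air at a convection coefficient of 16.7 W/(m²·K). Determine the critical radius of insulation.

r_cr ≈ 16.8 mm

For a cylinder r_cr = k/h = 0.281/16.7
r_cr = 16.8 mm; since the bare radius (9.6 mm) is below r_cr, adding a thin layer of insulation will *increase* heat loss.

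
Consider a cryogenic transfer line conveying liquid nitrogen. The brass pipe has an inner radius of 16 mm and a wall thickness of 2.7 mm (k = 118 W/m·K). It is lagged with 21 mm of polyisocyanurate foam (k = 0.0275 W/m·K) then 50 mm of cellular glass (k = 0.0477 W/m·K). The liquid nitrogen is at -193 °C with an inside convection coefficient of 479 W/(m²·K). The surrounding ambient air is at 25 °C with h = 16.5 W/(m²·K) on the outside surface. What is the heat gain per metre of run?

Radial resistances (cylindrical: R_cond = ln(r_o/r_i)/(2πkL), R_conv = 1/(h·2πrL)):
R_inner film = 1/(h_i·2πr₁L) = 1/(479×2π×0.016×1) = 0.02077 K/W
R_brass pipe wall = ln(18.7/16)/(2π×118×1) = 2.103×10^-4 K/W
R_polyisocyanurate foam = ln(39.7/18.7)/(2π×0.0275×1) = 4.357 K/W
R_cellular glass = ln(89.7/39.7)/(2π×0.0477×1) = 2.72 K/W
R_outer film = 1/(h_o·2πr_oL) = 1/(16.5×2π×0.0897×1) = 0.1075 K/W
R_total = 7.205 K/W
Q = ΔT/R_total = 218/7.205

q′ ≈ 30.3 W/m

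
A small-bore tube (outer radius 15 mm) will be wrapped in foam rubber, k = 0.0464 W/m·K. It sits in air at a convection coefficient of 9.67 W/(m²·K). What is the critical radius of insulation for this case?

r_cr ≈ 4.8 mm

For a cylinder r_cr = k/h = 0.0464/9.67
r_cr = 4.8 mm; since the bare radius (15 mm) is above r_cr, any added insulation will reduce heat loss.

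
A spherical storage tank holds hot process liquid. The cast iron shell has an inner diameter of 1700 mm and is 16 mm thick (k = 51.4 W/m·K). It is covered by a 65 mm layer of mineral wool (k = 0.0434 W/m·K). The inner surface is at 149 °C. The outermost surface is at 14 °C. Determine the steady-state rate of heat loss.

Q ≈ 913 W

Each spherical layer contributes R = (1/r_i − 1/r_o)/(4πk):
R_cast iron shell = (1/0.85 − 1/0.866)/(4π×51.4) = 3.365×10^-5 K/W
R_mineral wool = (1/0.866 − 1/0.931)/(4π×0.0434) = 0.1478 K/W
R_total = 0.1479 K/W
Q = ΔT/R_total = 135/0.1479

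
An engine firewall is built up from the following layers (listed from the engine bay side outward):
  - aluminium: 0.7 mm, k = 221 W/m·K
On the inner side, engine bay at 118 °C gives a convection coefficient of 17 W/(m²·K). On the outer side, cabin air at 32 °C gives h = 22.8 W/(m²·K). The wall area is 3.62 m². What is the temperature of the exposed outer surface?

T ≈ 68.7 °C

Series thermal resistances:
R_inner film = 1/(h_i·A) = 1/(17×3.62) = 0.01625 K/W
R_aluminium = L/(kA) = 0.0007/(221×3.62) = 8.75×10^-7 K/W
R_outer film = 1/(h_o·A) = 1/(22.8×3.62) = 0.01212 K/W
R_total = 0.02837 K/W;  Q = ΔT/R_total = 86/0.02837 = 3032 W
T_interface = T_inner − Q·ΣR(inner→interface) = 118 − 3030×0.01625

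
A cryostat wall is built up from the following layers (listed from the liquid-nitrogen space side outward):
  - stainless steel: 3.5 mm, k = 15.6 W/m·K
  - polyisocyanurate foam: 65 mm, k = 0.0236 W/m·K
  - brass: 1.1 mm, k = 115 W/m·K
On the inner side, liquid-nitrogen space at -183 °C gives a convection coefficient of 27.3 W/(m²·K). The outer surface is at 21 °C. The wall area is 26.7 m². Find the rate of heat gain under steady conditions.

Using the resistance-network approach (series):
R_inner film = 1/(h_i·A) = 1/(27.3×26.7) = 0.001372 K/W
R_stainless steel = L/(kA) = 0.0035/(15.6×26.7) = 8.403×10^-6 K/W
R_polyisocyanurate foam = L/(kA) = 0.065/(0.0236×26.7) = 0.1032 K/W
R_brass = L/(kA) = 0.0011/(115×26.7) = 3.582×10^-7 K/W
R_total = 0.1045 K/W
Q = ΔT / R_total = 204 / 0.1045

Q ≈ 1950 W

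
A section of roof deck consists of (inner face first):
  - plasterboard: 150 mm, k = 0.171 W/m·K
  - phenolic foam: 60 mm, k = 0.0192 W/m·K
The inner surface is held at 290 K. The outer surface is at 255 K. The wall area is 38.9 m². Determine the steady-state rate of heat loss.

Q ≈ 340 W

Using the resistance-network approach (series):
R_plasterboard = L/(kA) = 0.15/(0.171×38.9) = 0.02255 K/W
R_phenolic foam = L/(kA) = 0.06/(0.0192×38.9) = 0.08033 K/W
R_total = 0.1029 K/W
Q = ΔT / R_total = 35 / 0.1029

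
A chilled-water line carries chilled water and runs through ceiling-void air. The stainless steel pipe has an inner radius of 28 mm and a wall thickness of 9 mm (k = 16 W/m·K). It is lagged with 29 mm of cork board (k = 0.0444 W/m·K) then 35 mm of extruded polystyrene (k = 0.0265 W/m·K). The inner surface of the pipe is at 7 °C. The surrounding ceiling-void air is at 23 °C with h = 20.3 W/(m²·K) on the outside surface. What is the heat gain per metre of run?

Treating each annulus and film as a series resistance:
R_stainless steel pipe wall = ln(37/28)/(2π×16×1) = 0.002772 K/W
R_cork board = ln(66/37)/(2π×0.0444×1) = 2.075 K/W
R_extruded polystyrene = ln(101/66)/(2π×0.0265×1) = 2.555 K/W
R_outer film = 1/(h_o·2πr_oL) = 1/(20.3×2π×0.101×1) = 0.07763 K/W
R_total = 4.71 K/W
Q = ΔT/R_total = 16/4.71

q′ ≈ 3.4 W/m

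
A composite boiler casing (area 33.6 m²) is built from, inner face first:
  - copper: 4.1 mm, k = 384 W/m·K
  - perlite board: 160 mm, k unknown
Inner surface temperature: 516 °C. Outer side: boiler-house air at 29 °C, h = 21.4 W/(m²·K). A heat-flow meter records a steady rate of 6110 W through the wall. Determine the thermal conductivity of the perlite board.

k ≈ 0.0608 W/(m·K)

Thermal resistances in series:
R_copper = L/(kA) = 0.0041/(384×33.6) = 3.178×10^-7 K/W
R_outer film = 1/(h_o·A) = 1/(21.4×33.6) = 0.001391 K/W
Sum of known resistances R_other = 0.001391 K/W
Total R = ΔT/Q = 487/6110 = 0.07971 K/W
R_perlite board = R_total − R_other = 0.07831 K/W
k = L/(R·A) = 0.16/(0.07831×33.6)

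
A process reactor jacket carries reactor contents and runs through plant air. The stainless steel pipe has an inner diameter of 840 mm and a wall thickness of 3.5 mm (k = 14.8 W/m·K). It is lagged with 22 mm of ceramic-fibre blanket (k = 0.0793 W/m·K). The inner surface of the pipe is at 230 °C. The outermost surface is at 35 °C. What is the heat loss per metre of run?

Treating each annulus and film as a series resistance:
R_stainless steel pipe wall = ln(423.5/420)/(2π×14.8×1) = 8.924×10^-5 K/W
R_ceramic-fibre blanket = ln(445.5/423.5)/(2π×0.0793×1) = 0.1016 K/W
R_total = 0.1017 K/W
Q = ΔT/R_total = 195/0.1017

q′ ≈ 1920 W/m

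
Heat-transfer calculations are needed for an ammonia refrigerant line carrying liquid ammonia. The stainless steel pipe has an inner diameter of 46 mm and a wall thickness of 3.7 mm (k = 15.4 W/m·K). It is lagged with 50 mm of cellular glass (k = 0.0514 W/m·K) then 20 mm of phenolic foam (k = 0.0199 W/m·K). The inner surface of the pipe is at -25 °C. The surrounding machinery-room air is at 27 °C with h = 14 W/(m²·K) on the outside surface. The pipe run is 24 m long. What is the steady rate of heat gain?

Q ≈ 238 W

Treating each annulus and film as a series resistance:
R_stainless steel pipe wall = ln(26.7/23)/(2π×15.4×24) = 6.423×10^-5 K/W
R_cellular glass = ln(76.7/26.7)/(2π×0.0514×24) = 0.1361 K/W
R_phenolic foam = ln(96.7/76.7)/(2π×0.0199×24) = 0.07722 K/W
R_outer film = 1/(h_o·2πr_oL) = 1/(14×2π×0.0967×24) = 0.004898 K/W
R_total = 0.2183 K/W
Q = ΔT/R_total = 52/0.2183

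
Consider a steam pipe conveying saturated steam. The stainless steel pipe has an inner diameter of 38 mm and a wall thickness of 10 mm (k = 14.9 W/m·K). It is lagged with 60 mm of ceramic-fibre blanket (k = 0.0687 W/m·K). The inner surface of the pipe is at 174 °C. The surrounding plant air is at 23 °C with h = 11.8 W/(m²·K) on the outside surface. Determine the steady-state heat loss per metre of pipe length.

Treating each annulus and film as a series resistance:
R_stainless steel pipe wall = ln(29/19)/(2π×14.9×1) = 0.004517 K/W
R_ceramic-fibre blanket = ln(89/29)/(2π×0.0687×1) = 2.598 K/W
R_outer film = 1/(h_o·2πr_oL) = 1/(11.8×2π×0.089×1) = 0.1515 K/W
R_total = 2.754 K/W
Q = ΔT/R_total = 151/2.754

q′ ≈ 54.8 W/m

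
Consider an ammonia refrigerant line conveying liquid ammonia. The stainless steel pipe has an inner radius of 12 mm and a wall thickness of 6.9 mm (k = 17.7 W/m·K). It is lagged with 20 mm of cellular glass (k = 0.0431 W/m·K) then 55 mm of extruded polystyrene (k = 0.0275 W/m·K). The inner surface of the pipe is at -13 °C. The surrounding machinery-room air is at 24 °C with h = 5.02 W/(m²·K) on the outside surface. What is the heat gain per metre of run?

q′ ≈ 4.56 W/m

Cylindrical conduction, so R = ln(r₂/r₁)/(2πkL) per layer, in series:
R_stainless steel pipe wall = ln(18.9/12)/(2π×17.7×1) = 0.004085 K/W
R_cellular glass = ln(38.9/18.9)/(2π×0.0431×1) = 2.666 K/W
R_extruded polystyrene = ln(93.9/38.9)/(2π×0.0275×1) = 5.1 K/W
R_outer film = 1/(h_o·2πr_oL) = 1/(5.02×2π×0.0939×1) = 0.3376 K/W
R_total = 8.107 K/W
Q = ΔT/R_total = 37/8.107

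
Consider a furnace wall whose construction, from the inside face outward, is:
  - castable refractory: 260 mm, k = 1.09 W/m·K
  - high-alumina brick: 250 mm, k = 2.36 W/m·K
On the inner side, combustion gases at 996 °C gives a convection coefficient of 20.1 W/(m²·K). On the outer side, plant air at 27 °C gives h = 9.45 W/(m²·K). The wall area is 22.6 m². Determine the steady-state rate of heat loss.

Q ≈ 43800 W

Treating each layer as a thermal resistance in series:
R_inner film = 1/(h_i·A) = 1/(20.1×22.6) = 0.002201 K/W
R_castable refractory = L/(kA) = 0.26/(1.09×22.6) = 0.01055 K/W
R_high-alumina brick = L/(kA) = 0.25/(2.36×22.6) = 0.004687 K/W
R_outer film = 1/(h_o·A) = 1/(9.45×22.6) = 0.004682 K/W
R_total = 0.02213 K/W
Q = ΔT / R_total = 969 / 0.02213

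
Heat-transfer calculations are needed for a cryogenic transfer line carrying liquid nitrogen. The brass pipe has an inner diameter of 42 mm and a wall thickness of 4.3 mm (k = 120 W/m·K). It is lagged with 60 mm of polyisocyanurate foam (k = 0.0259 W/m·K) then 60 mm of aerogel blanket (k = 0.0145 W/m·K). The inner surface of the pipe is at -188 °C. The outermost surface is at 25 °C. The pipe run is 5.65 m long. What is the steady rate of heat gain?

Q ≈ 90.4 W

For a radial system each layer contributes R = ln(r_out/r_in)/(2πkL); films add R = 1/(hA).
R_brass pipe wall = ln(25.3/21)/(2π×120×5.65) = 4.373×10^-5 K/W
R_polyisocyanurate foam = ln(85.3/25.3)/(2π×0.0259×5.65) = 1.322 K/W
R_aerogel blanket = ln(145.3/85.3)/(2π×0.0145×5.65) = 1.035 K/W
R_total = 2.357 K/W
Q = ΔT/R_total = 213/2.357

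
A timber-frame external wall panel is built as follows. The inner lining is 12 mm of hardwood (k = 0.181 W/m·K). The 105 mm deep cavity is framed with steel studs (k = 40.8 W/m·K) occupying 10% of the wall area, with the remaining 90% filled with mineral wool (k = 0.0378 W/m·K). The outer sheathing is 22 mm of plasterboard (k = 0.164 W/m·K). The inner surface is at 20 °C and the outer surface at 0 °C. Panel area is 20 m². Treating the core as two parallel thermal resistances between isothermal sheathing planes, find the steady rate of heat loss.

Q ≈ 1770 W

Sheathing layers in series; stud and cavity paths in parallel between them.
R_inner = 0.012/(0.181×20) = 0.003315 K/W
R_stud  = 0.105/(40.8×0.1×20) = 0.001287 K/W
R_cav   = 0.105/(0.0378×0.9×20) = 0.1543 K/W
1/R_core = 1/R_stud + 1/R_cav → R_core = 0.001276 K/W
R_outer = 0.022/(0.164×20) = 0.006707 K/W
R_total = 0.0113 K/W
Q = ΔT/R_total = 20/0.0113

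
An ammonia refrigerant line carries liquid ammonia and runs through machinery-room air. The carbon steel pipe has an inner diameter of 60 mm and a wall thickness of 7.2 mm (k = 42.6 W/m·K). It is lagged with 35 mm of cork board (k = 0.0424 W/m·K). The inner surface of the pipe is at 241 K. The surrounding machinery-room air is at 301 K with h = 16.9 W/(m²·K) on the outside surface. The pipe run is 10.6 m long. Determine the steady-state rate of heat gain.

Treating each annulus and film as a series resistance:
R_carbon steel pipe wall = ln(37.2/30)/(2π×42.6×10.6) = 7.582×10^-5 K/W
R_cork board = ln(72.2/37.2)/(2π×0.0424×10.6) = 0.2348 K/W
R_outer film = 1/(h_o·2πr_oL) = 1/(16.9×2π×0.0722×10.6) = 0.01231 K/W
R_total = 0.2472 K/W
Q = ΔT/R_total = 60/0.2472

Q ≈ 243 W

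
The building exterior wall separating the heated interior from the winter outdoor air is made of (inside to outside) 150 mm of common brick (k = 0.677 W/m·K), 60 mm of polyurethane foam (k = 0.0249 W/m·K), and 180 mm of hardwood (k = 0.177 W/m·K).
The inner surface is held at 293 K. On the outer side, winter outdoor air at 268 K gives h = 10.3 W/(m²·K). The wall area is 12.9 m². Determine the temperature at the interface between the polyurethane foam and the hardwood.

Treating each layer as a thermal resistance in series:
R_common brick = L/(kA) = 0.15/(0.677×12.9) = 0.01718 K/W
R_polyurethane foam = L/(kA) = 0.06/(0.0249×12.9) = 0.1868 K/W
R_hardwood = L/(kA) = 0.18/(0.177×12.9) = 0.07883 K/W
R_outer film = 1/(h_o·A) = 1/(10.3×12.9) = 0.007526 K/W
R_total = 0.2903 K/W;  Q = ΔT/R_total = 25/0.2903 = 86.11 W
T_interface = T_inner − Q·ΣR(inner→interface) = 293 − 86.1×0.204

T ≈ 275 K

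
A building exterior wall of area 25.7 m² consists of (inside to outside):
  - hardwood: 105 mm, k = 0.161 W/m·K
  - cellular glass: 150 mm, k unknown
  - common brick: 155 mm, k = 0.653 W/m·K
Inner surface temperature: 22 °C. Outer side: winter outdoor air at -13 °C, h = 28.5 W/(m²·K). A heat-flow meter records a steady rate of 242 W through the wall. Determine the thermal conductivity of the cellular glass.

k ≈ 0.0537 W/(m·K)

Treating each layer as a thermal resistance in series:
R_hardwood = L/(kA) = 0.105/(0.161×25.7) = 0.02538 K/W
R_common brick = L/(kA) = 0.155/(0.653×25.7) = 0.009236 K/W
R_outer film = 1/(h_o·A) = 1/(28.5×25.7) = 0.001365 K/W
Sum of known resistances R_other = 0.03598 K/W
Total R = ΔT/Q = 35/242 = 0.1446 K/W
R_cellular glass = R_total − R_other = 0.1087 K/W
k = L/(R·A) = 0.15/(0.1087×25.7)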